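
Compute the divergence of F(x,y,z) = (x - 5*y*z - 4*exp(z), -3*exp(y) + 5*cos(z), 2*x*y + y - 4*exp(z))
-3*exp(y) - 4*exp(z) + 1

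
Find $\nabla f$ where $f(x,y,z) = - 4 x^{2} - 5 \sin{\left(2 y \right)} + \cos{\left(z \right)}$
(-8*x, -10*cos(2*y), -sin(z))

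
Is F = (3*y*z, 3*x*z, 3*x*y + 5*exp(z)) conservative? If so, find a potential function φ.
Yes, F is conservative. φ = 3*x*y*z + 5*exp(z)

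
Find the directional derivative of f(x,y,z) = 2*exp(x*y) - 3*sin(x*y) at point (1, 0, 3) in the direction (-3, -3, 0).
sqrt(2)/2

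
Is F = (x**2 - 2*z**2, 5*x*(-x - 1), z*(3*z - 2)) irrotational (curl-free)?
No, ∇×F = (0, -4*z, -10*x - 5)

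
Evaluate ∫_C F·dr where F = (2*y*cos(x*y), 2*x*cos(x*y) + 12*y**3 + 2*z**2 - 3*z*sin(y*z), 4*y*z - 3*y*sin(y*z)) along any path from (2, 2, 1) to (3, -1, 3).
-67 + 3*cos(3) - 2*sin(3) - 3*cos(2) - 2*sin(4)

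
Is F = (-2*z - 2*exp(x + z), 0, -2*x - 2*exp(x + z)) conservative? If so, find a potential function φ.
Yes, F is conservative. φ = -2*x*z - 2*exp(x + z)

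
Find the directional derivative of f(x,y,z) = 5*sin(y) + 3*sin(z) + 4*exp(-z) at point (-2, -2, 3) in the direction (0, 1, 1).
sqrt(2)*(3*exp(3)*cos(3) + 5*exp(3)*cos(2) - 4)*exp(-3)/2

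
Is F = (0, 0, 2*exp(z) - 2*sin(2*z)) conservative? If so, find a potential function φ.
Yes, F is conservative. φ = 2*exp(z) + cos(2*z)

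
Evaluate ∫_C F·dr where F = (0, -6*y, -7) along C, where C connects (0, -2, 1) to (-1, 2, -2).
21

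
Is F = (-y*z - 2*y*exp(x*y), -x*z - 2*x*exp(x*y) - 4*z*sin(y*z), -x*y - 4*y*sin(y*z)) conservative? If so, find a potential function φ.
Yes, F is conservative. φ = -x*y*z - 2*exp(x*y) + 4*cos(y*z)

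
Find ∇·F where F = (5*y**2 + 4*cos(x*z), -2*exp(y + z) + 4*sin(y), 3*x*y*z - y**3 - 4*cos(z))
3*x*y - 4*z*sin(x*z) - 2*exp(y + z) + 4*sin(z) + 4*cos(y)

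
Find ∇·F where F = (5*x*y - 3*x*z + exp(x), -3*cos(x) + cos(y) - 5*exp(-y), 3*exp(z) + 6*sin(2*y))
5*y - 3*z + exp(x) + 3*exp(z) - sin(y) + 5*exp(-y)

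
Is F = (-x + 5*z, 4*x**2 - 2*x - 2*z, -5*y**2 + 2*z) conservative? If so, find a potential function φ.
No, ∇×F = (2 - 10*y, 5, 8*x - 2) ≠ 0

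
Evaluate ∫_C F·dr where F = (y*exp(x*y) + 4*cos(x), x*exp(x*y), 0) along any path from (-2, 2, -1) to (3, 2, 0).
-exp(-4) + 4*sin(3) + 4*sin(2) + exp(6)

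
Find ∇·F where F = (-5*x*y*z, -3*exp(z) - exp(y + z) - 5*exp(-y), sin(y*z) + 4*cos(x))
-5*y*z + y*cos(y*z) - exp(y + z) + 5*exp(-y)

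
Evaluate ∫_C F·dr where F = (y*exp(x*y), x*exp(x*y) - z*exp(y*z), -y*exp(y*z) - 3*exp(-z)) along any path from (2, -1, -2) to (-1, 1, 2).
(-3*exp(4) + 2 + E)*exp(-2)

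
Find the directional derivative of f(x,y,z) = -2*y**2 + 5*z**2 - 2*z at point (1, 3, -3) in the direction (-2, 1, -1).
10*sqrt(6)/3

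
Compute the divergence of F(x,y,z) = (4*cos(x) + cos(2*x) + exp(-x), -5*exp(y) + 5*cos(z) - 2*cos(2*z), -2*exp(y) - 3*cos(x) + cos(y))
-5*exp(y) - 4*sin(x) - 2*sin(2*x) - exp(-x)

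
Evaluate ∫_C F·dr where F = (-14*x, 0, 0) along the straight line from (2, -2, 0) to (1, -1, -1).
21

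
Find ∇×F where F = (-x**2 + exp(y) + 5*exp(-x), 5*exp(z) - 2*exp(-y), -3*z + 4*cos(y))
(-5*exp(z) - 4*sin(y), 0, -exp(y))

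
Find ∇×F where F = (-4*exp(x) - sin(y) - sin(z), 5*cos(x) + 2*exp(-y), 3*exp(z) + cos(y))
(-sin(y), -cos(z), -5*sin(x) + cos(y))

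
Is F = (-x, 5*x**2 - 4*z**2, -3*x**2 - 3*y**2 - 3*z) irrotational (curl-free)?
No, ∇×F = (-6*y + 8*z, 6*x, 10*x)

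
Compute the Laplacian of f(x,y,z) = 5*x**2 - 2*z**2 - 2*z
6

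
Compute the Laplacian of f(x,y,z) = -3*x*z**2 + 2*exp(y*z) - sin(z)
-6*x + 2*y**2*exp(y*z) + 2*z**2*exp(y*z) + sin(z)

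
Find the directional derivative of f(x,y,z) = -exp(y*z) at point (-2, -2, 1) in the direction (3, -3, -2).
-sqrt(22)*exp(-2)/22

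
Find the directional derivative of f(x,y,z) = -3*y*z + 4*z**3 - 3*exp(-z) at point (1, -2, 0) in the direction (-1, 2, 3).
27*sqrt(14)/14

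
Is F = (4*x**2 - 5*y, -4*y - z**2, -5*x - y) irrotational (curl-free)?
No, ∇×F = (2*z - 1, 5, 5)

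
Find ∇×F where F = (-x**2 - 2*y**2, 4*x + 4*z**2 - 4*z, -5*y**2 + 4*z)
(-10*y - 8*z + 4, 0, 4*y + 4)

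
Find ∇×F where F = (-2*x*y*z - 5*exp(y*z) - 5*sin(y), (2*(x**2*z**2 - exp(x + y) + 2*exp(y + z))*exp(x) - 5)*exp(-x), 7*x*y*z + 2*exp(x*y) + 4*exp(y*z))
(-4*x**2*z + 7*x*z + 2*x*exp(x*y) + 4*z*exp(y*z) - 4*exp(y + z), y*(-2*x - 7*z - 2*exp(x*y) - 5*exp(y*z)), 4*x*z**2 + 2*x*z + 5*z*exp(y*z) - 2*exp(x + y) + 5*cos(y) + 5*exp(-x))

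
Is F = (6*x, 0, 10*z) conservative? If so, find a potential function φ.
Yes, F is conservative. φ = 3*x**2 + 5*z**2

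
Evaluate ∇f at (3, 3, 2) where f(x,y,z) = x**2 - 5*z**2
(6, 0, -20)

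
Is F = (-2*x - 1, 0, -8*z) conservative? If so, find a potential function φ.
Yes, F is conservative. φ = -x**2 - x - 4*z**2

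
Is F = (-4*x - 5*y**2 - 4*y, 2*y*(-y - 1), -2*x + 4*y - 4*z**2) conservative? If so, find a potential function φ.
No, ∇×F = (4, 2, 10*y + 4) ≠ 0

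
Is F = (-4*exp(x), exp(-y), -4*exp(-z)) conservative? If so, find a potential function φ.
Yes, F is conservative. φ = -4*exp(x) + 4*exp(-z) - exp(-y)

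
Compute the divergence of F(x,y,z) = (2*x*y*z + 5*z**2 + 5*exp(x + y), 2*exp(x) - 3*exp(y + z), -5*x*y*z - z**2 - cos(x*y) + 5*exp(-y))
-5*x*y + 2*y*z - 2*z + 5*exp(x + y) - 3*exp(y + z)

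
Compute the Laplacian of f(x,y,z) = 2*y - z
0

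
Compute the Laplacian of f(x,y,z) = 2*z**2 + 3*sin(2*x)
4 - 12*sin(2*x)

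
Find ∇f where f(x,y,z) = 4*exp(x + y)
(4*exp(x + y), 4*exp(x + y), 0)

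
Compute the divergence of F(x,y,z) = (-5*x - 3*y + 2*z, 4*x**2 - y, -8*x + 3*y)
-6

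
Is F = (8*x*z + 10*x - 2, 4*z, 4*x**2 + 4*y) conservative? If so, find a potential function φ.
Yes, F is conservative. φ = 4*x**2*z + 5*x**2 - 2*x + 4*y*z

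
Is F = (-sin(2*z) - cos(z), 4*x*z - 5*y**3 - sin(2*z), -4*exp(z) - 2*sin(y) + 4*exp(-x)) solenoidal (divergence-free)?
No, ∇·F = -15*y**2 - 4*exp(z)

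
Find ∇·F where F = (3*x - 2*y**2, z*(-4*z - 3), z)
4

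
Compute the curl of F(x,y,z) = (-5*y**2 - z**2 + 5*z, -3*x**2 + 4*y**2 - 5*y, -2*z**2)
(0, 5 - 2*z, -6*x + 10*y)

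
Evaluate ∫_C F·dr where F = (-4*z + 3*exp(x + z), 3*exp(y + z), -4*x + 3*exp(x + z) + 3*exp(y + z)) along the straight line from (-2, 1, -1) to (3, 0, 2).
-19 - 3*exp(-3) + 3*exp(2) + 3*exp(5)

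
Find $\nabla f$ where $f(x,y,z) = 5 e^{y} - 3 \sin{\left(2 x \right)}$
(-6*cos(2*x), 5*exp(y), 0)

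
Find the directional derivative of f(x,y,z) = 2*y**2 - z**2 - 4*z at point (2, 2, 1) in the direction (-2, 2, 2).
2*sqrt(3)/3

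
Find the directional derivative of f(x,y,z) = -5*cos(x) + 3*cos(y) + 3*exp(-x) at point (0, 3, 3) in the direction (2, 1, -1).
-sqrt(6)*(sin(3) + 2)/2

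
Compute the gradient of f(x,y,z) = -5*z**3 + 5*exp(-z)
(0, 0, -15*z**2 - 5*exp(-z))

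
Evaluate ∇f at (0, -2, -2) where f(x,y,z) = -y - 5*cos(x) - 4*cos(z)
(0, -1, -4*sin(2))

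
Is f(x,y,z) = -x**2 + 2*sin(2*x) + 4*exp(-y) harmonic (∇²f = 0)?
No, ∇²f = -8*sin(2*x) - 2 + 4*exp(-y)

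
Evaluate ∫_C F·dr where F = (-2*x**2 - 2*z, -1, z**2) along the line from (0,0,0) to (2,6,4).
2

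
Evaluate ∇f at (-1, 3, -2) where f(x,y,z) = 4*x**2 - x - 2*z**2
(-9, 0, 8)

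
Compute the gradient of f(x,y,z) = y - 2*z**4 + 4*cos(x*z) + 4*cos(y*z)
(-4*z*sin(x*z), -4*z*sin(y*z) + 1, -4*x*sin(x*z) - 4*y*sin(y*z) - 8*z**3)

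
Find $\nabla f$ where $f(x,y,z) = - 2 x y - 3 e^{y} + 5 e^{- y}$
(-2*y, -2*x + 2*sinh(y) - 8*cosh(y), 0)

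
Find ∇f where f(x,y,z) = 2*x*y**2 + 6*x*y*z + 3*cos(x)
(2*y**2 + 6*y*z - 3*sin(x), 2*x*(2*y + 3*z), 6*x*y)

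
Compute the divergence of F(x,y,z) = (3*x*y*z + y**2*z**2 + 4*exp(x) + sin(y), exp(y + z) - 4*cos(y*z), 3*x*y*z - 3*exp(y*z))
3*x*y + 3*y*z - 3*y*exp(y*z) + 4*z*sin(y*z) + 4*exp(x) + exp(y + z)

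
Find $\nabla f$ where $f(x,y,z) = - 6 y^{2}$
(0, -12*y, 0)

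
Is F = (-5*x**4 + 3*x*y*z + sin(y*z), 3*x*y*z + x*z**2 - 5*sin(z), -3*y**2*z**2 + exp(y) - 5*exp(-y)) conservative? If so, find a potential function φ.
No, ∇×F = (-3*x*y - 2*x*z - 6*y*z**2 + exp(y) + 5*cos(z) + 5*exp(-y), y*(3*x + cos(y*z)), z*(-3*x + 3*y + z - cos(y*z))) ≠ 0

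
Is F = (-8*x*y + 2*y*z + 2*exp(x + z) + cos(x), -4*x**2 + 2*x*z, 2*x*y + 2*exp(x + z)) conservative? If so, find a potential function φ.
Yes, F is conservative. φ = -4*x**2*y + 2*x*y*z + 2*exp(x + z) + sin(x)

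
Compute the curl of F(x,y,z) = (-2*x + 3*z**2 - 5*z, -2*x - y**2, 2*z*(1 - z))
(0, 6*z - 5, -2)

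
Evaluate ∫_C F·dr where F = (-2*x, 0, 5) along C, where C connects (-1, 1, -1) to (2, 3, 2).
12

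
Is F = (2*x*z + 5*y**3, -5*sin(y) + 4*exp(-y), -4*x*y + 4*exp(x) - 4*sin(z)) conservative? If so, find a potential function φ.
No, ∇×F = (-4*x, 2*x + 4*y - 4*exp(x), -15*y**2) ≠ 0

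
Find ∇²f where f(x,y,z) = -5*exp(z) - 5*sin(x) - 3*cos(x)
-5*exp(z) + 5*sin(x) + 3*cos(x)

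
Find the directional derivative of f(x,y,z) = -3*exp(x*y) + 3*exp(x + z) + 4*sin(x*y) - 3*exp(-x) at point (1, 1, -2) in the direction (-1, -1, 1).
sqrt(3)*(-8*E*cos(1) - 3 + 6*exp(2))*exp(-1)/3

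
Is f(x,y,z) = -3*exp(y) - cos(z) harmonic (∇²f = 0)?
No, ∇²f = -3*exp(y) + cos(z)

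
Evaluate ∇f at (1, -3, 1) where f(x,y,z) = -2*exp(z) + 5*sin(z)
(0, 0, -2*E + 5*cos(1))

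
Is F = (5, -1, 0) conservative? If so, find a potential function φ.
Yes, F is conservative. φ = 5*x - y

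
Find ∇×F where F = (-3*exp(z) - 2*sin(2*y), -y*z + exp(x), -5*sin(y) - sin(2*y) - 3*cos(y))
(y + 3*sin(y) - 5*cos(y) - 2*cos(2*y), -3*exp(z), exp(x) + 4*cos(2*y))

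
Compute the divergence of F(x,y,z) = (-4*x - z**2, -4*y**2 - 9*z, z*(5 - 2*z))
-8*y - 4*z + 1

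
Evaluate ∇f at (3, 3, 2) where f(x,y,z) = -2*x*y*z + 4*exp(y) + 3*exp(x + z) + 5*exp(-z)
(-12 + 3*exp(5), -12 + 4*exp(3), -18 - 5*exp(-2) + 3*exp(5))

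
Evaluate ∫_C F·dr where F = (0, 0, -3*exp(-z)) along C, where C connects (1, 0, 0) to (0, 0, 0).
0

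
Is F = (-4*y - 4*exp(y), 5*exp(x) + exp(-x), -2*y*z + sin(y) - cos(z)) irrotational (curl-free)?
No, ∇×F = (-2*z + cos(y), 0, 5*exp(x) + 4*exp(y) + 4 - exp(-x))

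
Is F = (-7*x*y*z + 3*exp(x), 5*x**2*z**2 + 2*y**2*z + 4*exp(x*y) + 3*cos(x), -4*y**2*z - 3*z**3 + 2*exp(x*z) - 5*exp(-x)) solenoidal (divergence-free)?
No, ∇·F = 4*x*exp(x*y) + 2*x*exp(x*z) - 4*y**2 - 3*y*z - 9*z**2 + 3*exp(x)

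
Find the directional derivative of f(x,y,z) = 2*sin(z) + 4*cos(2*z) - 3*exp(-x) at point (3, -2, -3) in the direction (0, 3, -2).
-4*sqrt(13)*(4*sin(6) + cos(3))/13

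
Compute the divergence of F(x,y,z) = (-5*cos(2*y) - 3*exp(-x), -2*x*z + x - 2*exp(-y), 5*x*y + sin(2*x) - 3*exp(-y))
2*exp(-y) + 3*exp(-x)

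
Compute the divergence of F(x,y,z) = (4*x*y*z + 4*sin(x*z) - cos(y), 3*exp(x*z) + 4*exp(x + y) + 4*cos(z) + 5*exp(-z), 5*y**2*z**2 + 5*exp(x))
10*y**2*z + 4*y*z + 4*z*cos(x*z) + 4*exp(x + y)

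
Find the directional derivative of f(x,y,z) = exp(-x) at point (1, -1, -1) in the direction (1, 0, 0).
-exp(-1)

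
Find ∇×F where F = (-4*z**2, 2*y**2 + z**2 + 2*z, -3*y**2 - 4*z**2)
(-6*y - 2*z - 2, -8*z, 0)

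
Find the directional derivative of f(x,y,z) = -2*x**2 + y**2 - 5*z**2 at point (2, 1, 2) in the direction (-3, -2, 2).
-20*sqrt(17)/17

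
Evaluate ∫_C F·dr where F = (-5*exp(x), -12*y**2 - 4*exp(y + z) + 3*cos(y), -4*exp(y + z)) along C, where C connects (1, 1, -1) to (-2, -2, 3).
-3*sin(2) - 3*sin(1) - 5*exp(-2) + E + 40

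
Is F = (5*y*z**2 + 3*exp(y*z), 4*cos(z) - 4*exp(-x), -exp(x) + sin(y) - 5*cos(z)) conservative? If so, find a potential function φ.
No, ∇×F = (4*sin(z) + cos(y), 10*y*z + 3*y*exp(y*z) + exp(x), -5*z**2 - 3*z*exp(y*z) + 4*exp(-x)) ≠ 0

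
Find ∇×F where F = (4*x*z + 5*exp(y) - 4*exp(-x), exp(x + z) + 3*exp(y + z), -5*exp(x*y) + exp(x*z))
(-5*x*exp(x*y) - exp(x + z) - 3*exp(y + z), 4*x + 5*y*exp(x*y) - z*exp(x*z), -5*exp(y) + exp(x + z))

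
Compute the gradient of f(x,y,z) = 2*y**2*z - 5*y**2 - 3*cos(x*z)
(3*z*sin(x*z), 2*y*(2*z - 5), 3*x*sin(x*z) + 2*y**2)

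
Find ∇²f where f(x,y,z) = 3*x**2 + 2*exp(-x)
6 + 2*exp(-x)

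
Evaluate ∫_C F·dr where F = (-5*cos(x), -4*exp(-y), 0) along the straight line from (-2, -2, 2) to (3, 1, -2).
-4*exp(2) - 5*sin(2) - 5*sin(3) + 4*exp(-1)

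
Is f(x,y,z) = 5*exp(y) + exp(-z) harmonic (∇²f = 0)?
No, ∇²f = 5*exp(y) + exp(-z)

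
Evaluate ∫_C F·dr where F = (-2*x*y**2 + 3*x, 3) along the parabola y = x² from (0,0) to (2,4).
-10/3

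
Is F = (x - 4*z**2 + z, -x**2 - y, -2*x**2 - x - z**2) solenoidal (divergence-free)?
No, ∇·F = -2*z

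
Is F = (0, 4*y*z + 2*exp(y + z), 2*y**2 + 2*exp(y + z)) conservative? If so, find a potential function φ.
Yes, F is conservative. φ = 2*y**2*z + 2*exp(y + z)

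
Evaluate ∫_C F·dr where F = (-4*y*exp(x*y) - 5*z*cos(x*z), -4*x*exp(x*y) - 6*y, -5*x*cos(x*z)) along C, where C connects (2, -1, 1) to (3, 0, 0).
-1 + 4*exp(-2) + 5*sin(2)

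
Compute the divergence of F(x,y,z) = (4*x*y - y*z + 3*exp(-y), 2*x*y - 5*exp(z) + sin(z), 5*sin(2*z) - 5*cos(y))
2*x + 4*y + 10*cos(2*z)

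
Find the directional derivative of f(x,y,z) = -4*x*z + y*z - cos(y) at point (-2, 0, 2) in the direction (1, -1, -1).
-6*sqrt(3)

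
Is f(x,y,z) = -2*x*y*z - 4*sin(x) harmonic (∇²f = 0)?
No, ∇²f = 4*sin(x)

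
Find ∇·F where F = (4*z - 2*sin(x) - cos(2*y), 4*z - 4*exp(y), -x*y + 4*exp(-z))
-4*exp(y) - 2*cos(x) - 4*exp(-z)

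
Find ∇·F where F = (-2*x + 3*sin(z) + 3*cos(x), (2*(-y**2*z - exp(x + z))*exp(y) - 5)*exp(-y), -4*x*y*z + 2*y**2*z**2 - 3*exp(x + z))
-4*x*y + 4*y**2*z - 4*y*z - 3*exp(x + z) - 3*sin(x) - 2 + 5*exp(-y)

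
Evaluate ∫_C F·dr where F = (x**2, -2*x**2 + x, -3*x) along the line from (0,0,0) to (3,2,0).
0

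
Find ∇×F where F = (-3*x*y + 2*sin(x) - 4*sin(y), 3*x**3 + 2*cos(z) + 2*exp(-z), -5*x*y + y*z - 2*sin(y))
(-5*x + z + 2*sin(z) - 2*cos(y) + 2*exp(-z), 5*y, 9*x**2 + 3*x + 4*cos(y))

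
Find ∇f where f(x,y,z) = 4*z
(0, 0, 4)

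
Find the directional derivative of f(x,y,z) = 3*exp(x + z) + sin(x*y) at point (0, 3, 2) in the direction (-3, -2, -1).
3*sqrt(14)*(-4*exp(2) - 3)/14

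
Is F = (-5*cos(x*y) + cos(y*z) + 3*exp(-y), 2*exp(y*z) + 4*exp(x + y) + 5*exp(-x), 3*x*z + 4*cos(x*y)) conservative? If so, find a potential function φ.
No, ∇×F = (-4*x*sin(x*y) - 2*y*exp(y*z), 4*y*sin(x*y) - y*sin(y*z) - 3*z, -5*x*sin(x*y) + z*sin(y*z) + 4*exp(x + y) + 3*exp(-y) - 5*exp(-x)) ≠ 0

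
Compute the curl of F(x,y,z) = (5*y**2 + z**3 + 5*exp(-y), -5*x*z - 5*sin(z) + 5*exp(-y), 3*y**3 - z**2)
(5*x + 9*y**2 + 5*cos(z), 3*z**2, -10*y - 5*z + 5*exp(-y))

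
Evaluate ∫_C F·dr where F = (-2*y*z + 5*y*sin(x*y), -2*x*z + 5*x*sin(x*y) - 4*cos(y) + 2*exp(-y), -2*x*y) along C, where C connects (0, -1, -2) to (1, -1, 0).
5 - 5*cos(1)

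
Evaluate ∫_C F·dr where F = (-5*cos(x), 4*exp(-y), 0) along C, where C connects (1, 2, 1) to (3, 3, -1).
-5*sin(3) - 4*exp(-3) + 4*exp(-2) + 5*sin(1)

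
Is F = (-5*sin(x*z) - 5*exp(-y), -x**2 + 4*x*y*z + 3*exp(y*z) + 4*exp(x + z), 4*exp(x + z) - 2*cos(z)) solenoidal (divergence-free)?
No, ∇·F = 4*x*z + 3*z*exp(y*z) - 5*z*cos(x*z) + 4*exp(x + z) + 2*sin(z)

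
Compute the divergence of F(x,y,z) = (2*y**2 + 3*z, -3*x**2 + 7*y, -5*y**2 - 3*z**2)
7 - 6*z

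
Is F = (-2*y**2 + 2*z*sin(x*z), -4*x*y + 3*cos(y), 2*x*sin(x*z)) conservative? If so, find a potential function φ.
Yes, F is conservative. φ = -2*x*y**2 + 3*sin(y) - 2*cos(x*z)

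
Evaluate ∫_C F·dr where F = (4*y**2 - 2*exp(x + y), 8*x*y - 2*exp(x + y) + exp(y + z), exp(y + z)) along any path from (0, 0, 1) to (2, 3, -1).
-2*exp(5) - E + exp(2) + 74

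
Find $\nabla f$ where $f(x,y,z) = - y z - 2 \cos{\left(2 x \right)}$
(4*sin(2*x), -z, -y)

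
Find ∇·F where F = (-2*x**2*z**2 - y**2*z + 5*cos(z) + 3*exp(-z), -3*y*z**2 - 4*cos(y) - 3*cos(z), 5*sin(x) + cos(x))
-4*x*z**2 - 3*z**2 + 4*sin(y)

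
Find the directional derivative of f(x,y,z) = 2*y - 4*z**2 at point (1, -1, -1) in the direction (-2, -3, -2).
-22*sqrt(17)/17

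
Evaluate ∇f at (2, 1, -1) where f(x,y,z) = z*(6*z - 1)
(0, 0, -13)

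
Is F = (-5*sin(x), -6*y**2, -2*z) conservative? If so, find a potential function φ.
Yes, F is conservative. φ = -2*y**3 - z**2 + 5*cos(x)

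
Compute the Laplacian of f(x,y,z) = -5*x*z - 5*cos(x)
5*cos(x)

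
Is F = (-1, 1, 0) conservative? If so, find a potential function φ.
Yes, F is conservative. φ = -x + y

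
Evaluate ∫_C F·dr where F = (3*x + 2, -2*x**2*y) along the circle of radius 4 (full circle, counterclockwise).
0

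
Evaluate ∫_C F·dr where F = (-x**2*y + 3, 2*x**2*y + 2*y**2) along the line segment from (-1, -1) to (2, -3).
55/6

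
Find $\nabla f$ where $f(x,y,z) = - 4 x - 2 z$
(-4, 0, -2)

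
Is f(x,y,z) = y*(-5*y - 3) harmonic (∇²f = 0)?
No, ∇²f = -10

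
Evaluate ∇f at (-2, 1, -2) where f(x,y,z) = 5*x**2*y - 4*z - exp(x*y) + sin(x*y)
(-20 + cos(2) - exp(-2), 2*exp(-2) - 2*cos(2) + 20, -4)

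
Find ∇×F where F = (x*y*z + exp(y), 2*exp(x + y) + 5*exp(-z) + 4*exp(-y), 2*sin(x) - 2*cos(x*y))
(2*x*sin(x*y) + 5*exp(-z), x*y - 2*y*sin(x*y) - 2*cos(x), -x*z - exp(y) + 2*exp(x + y))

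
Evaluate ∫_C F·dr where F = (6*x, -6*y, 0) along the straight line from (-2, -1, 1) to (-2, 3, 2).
-24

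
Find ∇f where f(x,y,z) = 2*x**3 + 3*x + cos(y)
(6*x**2 + 3, -sin(y), 0)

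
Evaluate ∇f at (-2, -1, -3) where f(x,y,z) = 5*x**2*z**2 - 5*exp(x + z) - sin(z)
(-180 - 5*exp(-5), 0, -120 - 5*exp(-5) - cos(3))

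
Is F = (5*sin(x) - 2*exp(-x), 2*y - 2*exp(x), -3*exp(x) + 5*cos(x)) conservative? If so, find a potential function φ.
No, ∇×F = (0, 3*exp(x) + 5*sin(x), -2*exp(x)) ≠ 0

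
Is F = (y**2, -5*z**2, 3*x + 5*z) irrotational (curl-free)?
No, ∇×F = (10*z, -3, -2*y)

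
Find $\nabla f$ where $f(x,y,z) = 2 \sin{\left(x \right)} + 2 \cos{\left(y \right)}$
(2*cos(x), -2*sin(y), 0)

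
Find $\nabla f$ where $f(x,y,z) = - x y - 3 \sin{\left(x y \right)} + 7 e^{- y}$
(-y*(3*cos(x*y) + 1), -3*x*cos(x*y) - x - 7*exp(-y), 0)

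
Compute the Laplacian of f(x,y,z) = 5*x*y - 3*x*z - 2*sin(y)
2*sin(y)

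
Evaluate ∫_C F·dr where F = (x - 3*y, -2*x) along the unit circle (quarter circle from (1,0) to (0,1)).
-1/2 + pi/4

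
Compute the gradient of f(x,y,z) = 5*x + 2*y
(5, 2, 0)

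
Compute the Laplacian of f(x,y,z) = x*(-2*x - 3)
-4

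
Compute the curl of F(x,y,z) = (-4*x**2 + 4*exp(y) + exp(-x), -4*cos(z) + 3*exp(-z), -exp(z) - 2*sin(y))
(-4*sin(z) - 2*cos(y) + 3*exp(-z), 0, -4*exp(y))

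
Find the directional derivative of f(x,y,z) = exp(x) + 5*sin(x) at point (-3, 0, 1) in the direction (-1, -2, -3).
-sqrt(14)*(5*exp(3)*cos(3) + 1)*exp(-3)/14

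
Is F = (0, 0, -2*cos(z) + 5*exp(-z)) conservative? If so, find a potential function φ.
Yes, F is conservative. φ = -2*sin(z) - 5*exp(-z)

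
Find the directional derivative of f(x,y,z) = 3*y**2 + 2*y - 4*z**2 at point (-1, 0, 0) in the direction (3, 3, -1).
6*sqrt(19)/19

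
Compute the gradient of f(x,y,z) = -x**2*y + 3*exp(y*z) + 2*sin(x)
(-2*x*y + 2*cos(x), -x**2 + 3*z*exp(y*z), 3*y*exp(y*z))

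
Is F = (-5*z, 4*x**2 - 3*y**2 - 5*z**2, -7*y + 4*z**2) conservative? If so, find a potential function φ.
No, ∇×F = (10*z - 7, -5, 8*x) ≠ 0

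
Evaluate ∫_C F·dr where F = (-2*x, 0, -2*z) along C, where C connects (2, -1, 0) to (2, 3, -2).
-4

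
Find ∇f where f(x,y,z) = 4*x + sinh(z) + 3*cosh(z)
(4, 0, 3*sinh(z) + cosh(z))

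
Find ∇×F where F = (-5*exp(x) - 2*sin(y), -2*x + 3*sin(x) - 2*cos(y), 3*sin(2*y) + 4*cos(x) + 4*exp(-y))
(6*cos(2*y) - 4*exp(-y), 4*sin(x), 3*cos(x) + 2*cos(y) - 2)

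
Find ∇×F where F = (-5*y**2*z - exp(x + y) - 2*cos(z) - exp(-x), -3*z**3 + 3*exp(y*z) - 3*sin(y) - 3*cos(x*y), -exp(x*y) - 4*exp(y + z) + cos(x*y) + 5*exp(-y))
(-x*exp(x*y) - x*sin(x*y) - 3*y*exp(y*z) + 9*z**2 - 4*exp(y + z) - 5*exp(-y), -5*y**2 + y*exp(x*y) + y*sin(x*y) + 2*sin(z), 10*y*z + 3*y*sin(x*y) + exp(x + y))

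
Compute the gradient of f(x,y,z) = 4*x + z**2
(4, 0, 2*z)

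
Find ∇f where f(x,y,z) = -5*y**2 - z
(0, -10*y, -1)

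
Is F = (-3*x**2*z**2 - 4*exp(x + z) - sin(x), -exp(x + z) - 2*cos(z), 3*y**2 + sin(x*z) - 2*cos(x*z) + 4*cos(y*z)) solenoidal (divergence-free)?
No, ∇·F = -6*x*z**2 + 2*x*sin(x*z) + x*cos(x*z) - 4*y*sin(y*z) - 4*exp(x + z) - cos(x)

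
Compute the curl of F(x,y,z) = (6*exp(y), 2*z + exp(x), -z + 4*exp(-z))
(-2, 0, exp(x) - 6*exp(y))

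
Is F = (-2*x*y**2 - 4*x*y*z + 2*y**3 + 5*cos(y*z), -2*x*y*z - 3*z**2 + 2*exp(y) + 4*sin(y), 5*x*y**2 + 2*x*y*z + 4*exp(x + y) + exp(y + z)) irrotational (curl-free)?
No, ∇×F = (12*x*y + 2*x*z + 6*z + 4*exp(x + y) + exp(y + z), -4*x*y - 5*y**2 - 2*y*z - 5*y*sin(y*z) - 4*exp(x + y), 4*x*y + 4*x*z - 6*y**2 - 2*y*z + 5*z*sin(y*z))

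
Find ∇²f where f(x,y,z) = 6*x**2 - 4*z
12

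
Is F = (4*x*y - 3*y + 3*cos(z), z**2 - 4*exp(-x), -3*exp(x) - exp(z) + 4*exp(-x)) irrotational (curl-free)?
No, ∇×F = (-2*z, 3*exp(x) - 3*sin(z) + 4*exp(-x), -4*x + 3 + 4*exp(-x))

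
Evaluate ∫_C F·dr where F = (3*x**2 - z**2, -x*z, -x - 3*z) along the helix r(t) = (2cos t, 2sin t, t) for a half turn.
-24 - pi**2/2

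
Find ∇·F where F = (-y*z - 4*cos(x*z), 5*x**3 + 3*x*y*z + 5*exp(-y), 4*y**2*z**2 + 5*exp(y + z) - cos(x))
3*x*z + 8*y**2*z + 4*z*sin(x*z) + 5*exp(y + z) - 5*exp(-y)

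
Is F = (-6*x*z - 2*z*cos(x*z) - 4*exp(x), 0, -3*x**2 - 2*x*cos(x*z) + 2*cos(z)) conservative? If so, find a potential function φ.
Yes, F is conservative. φ = -3*x**2*z - 4*exp(x) + 2*sin(z) - 2*sin(x*z)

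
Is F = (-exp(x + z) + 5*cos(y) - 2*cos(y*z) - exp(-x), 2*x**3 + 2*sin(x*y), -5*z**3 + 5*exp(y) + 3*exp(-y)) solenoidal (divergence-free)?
No, ∇·F = 2*x*cos(x*y) - 15*z**2 - exp(x + z) + exp(-x)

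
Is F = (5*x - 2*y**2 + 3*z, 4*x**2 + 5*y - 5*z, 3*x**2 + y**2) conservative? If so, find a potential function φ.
No, ∇×F = (2*y + 5, 3 - 6*x, 8*x + 4*y) ≠ 0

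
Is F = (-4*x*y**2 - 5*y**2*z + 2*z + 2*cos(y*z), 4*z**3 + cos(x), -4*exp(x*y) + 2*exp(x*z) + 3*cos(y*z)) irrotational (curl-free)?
No, ∇×F = (-4*x*exp(x*y) - 12*z**2 - 3*z*sin(y*z), -5*y**2 + 4*y*exp(x*y) - 2*y*sin(y*z) - 2*z*exp(x*z) + 2, 8*x*y + 10*y*z + 2*z*sin(y*z) - sin(x))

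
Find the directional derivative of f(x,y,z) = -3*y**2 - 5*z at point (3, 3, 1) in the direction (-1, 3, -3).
-39*sqrt(19)/19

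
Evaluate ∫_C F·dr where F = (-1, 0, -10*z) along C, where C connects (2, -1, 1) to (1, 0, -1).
1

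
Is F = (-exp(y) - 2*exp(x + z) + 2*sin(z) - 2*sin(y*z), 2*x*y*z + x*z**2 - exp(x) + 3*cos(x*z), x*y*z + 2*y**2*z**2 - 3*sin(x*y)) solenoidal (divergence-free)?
No, ∇·F = x*y + 2*x*z + 4*y**2*z - 2*exp(x + z)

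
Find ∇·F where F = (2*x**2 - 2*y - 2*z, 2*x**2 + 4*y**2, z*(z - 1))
4*x + 8*y + 2*z - 1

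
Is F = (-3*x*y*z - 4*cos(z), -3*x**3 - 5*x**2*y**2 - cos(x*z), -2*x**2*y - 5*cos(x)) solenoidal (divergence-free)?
No, ∇·F = y*(-10*x**2 - 3*z)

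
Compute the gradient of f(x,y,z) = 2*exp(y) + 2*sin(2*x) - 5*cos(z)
(4*cos(2*x), 2*exp(y), 5*sin(z))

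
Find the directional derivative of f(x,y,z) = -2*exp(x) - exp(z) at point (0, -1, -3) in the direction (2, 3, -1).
sqrt(14)*(1 - 4*exp(3))*exp(-3)/14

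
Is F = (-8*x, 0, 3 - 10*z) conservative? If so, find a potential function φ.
Yes, F is conservative. φ = -4*x**2 - 5*z**2 + 3*z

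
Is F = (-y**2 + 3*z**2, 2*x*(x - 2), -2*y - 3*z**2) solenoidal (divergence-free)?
No, ∇·F = -6*z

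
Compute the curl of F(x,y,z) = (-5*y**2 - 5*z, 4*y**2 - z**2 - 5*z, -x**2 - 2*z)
(2*z + 5, 2*x - 5, 10*y)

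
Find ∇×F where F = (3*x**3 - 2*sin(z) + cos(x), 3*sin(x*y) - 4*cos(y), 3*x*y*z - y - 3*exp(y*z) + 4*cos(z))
(3*x*z - 3*z*exp(y*z) - 1, -3*y*z - 2*cos(z), 3*y*cos(x*y))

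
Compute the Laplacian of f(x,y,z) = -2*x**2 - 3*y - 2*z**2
-8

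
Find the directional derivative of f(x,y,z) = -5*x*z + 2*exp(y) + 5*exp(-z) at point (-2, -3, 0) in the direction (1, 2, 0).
4*sqrt(5)*exp(-3)/5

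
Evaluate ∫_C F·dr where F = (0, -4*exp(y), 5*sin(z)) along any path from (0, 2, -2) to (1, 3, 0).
-4*exp(3) - 5 + 5*cos(2) + 4*exp(2)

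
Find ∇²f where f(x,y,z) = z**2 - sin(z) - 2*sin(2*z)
sin(z) + 8*sin(2*z) + 2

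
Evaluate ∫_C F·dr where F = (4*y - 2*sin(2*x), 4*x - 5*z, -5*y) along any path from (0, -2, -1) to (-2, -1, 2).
cos(4) + 27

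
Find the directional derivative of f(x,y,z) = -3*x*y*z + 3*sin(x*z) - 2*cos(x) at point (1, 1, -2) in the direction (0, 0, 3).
-3 + 3*cos(2)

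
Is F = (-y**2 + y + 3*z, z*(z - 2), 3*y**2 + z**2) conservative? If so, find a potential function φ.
No, ∇×F = (6*y - 2*z + 2, 3, 2*y - 1) ≠ 0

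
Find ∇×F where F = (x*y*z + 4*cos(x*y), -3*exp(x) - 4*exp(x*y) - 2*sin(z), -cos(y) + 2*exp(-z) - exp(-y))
(sin(y) + 2*cos(z) + exp(-y), x*y, -x*z + 4*x*sin(x*y) - 4*y*exp(x*y) - 3*exp(x))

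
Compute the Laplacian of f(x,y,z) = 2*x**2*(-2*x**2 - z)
-48*x**2 - 4*z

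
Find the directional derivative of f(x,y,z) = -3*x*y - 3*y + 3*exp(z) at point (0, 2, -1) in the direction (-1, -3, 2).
3*sqrt(14)*(2 + 5*E)*exp(-1)/14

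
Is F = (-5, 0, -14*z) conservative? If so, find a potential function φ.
Yes, F is conservative. φ = -5*x - 7*z**2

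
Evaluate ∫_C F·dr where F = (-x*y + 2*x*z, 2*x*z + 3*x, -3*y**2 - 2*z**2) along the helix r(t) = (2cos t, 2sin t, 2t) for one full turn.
4*pi*(-32*pi**2 - 3 + 12*pi)/3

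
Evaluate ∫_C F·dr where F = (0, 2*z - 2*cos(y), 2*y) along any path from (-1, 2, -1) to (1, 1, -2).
-2*sin(1) + 2*sin(2)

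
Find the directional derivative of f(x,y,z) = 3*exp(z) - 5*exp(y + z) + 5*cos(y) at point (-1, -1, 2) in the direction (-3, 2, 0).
10*sqrt(13)*(-E + sin(1))/13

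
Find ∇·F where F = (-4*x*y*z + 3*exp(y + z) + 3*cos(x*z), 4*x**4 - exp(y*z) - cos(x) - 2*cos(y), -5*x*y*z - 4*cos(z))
-5*x*y - 4*y*z - z*exp(y*z) - 3*z*sin(x*z) + 2*sin(y) + 4*sin(z)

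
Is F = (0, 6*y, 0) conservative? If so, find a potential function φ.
Yes, F is conservative. φ = 3*y**2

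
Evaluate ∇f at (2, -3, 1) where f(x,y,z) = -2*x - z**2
(-2, 0, -2)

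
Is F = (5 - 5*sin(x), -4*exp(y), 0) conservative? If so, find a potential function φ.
Yes, F is conservative. φ = 5*x - 4*exp(y) + 5*cos(x)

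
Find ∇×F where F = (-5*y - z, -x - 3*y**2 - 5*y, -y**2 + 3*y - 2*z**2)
(3 - 2*y, -1, 4)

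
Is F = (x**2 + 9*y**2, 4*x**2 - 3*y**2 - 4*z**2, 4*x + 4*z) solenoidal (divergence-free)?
No, ∇·F = 2*x - 6*y + 4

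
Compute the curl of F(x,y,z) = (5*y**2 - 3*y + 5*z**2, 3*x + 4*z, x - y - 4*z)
(-5, 10*z - 1, 6 - 10*y)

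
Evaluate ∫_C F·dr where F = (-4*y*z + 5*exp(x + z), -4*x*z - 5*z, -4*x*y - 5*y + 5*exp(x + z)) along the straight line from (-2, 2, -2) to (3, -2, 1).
46 + 10*sinh(4)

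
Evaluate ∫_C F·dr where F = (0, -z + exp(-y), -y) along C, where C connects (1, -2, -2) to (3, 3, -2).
-exp(-3) + exp(2) + 10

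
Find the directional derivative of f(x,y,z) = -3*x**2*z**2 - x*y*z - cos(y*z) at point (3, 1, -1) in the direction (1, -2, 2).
79/3 - 4*sin(1)/3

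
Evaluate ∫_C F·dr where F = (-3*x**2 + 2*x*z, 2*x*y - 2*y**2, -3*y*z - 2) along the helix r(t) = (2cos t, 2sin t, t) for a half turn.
80/3 - 6*pi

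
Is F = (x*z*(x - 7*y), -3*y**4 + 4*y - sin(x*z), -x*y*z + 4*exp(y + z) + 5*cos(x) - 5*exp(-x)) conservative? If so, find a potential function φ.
No, ∇×F = (-x*z + x*cos(x*z) + 4*exp(y + z), x**2 - 7*x*y + y*z + 5*sin(x) - 5*exp(-x), z*(7*x - cos(x*z))) ≠ 0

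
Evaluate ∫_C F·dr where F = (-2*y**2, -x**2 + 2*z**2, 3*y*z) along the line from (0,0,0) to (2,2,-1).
-14/3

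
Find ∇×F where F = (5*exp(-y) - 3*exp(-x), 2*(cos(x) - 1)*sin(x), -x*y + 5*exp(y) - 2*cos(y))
(-x + 5*exp(y) + 2*sin(y), y, -2*cos(x) + 2*cos(2*x) + 5*exp(-y))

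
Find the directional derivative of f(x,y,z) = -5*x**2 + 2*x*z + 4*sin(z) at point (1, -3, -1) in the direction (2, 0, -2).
-sqrt(2)*(2*cos(1) + 7)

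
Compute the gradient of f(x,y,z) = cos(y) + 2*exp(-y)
(0, -sin(y) - 2*exp(-y), 0)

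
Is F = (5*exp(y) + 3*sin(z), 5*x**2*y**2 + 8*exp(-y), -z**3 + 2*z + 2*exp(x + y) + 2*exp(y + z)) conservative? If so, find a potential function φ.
No, ∇×F = (2*exp(x + y) + 2*exp(y + z), -2*exp(x + y) + 3*cos(z), 10*x*y**2 - 5*exp(y)) ≠ 0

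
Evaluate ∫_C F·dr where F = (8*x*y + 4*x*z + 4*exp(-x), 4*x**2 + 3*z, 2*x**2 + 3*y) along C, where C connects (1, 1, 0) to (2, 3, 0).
-4*exp(-2) + 4*exp(-1) + 44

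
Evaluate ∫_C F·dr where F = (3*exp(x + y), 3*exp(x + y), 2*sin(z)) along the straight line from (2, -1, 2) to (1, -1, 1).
-3*E - 2*cos(1) + 2*cos(2) + 3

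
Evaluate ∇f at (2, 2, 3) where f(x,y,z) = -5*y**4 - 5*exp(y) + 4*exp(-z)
(0, -160 - 5*exp(2), -4*exp(-3))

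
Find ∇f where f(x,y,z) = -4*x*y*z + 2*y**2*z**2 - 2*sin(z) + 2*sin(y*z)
(-4*y*z, 2*z*(-2*x + 2*y*z + cos(y*z)), -4*x*y + 4*y**2*z + 2*y*cos(y*z) - 2*cos(z))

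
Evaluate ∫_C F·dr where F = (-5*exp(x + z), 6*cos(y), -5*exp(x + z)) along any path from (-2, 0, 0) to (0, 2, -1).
-5*exp(-1) + 5*exp(-2) + 6*sin(2)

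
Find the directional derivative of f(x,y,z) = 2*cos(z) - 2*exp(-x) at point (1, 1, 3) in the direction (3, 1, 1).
2*sqrt(11)*(-E*sin(3) + 3)*exp(-1)/11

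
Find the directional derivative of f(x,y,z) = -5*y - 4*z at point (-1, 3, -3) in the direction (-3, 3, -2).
-7*sqrt(22)/22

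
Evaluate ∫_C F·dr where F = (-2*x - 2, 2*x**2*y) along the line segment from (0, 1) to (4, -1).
-40/3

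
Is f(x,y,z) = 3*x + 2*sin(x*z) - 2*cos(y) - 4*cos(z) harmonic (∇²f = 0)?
No, ∇²f = -2*x**2*sin(x*z) - 2*z**2*sin(x*z) + 2*cos(y) + 4*cos(z)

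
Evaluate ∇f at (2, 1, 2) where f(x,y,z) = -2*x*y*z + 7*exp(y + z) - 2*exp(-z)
(-4, -8 + 7*exp(3), -4 + 2*exp(-2) + 7*exp(3))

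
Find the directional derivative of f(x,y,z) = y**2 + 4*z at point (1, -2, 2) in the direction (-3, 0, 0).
0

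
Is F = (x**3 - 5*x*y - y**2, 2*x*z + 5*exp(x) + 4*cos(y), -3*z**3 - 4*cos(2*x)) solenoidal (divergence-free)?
No, ∇·F = 3*x**2 - 5*y - 9*z**2 - 4*sin(y)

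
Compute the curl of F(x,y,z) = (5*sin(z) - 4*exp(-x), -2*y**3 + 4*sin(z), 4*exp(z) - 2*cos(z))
(-4*cos(z), 5*cos(z), 0)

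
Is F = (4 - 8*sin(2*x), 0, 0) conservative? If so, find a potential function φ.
Yes, F is conservative. φ = 4*x + 4*cos(2*x)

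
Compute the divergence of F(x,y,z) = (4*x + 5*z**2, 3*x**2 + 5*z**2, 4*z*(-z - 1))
-8*z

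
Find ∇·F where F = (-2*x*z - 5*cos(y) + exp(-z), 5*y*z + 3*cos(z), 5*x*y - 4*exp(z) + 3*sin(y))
3*z - 4*exp(z)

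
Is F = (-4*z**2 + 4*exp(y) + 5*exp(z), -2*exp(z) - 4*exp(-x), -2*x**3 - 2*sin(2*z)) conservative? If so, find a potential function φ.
No, ∇×F = (2*exp(z), 6*x**2 - 8*z + 5*exp(z), -4*exp(y) + 4*exp(-x)) ≠ 0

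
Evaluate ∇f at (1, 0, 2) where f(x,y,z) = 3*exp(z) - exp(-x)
(exp(-1), 0, 3*exp(2))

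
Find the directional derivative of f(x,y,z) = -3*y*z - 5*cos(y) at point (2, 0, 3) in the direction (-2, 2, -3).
-18*sqrt(17)/17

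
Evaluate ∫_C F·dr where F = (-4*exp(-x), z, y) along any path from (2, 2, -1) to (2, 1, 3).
5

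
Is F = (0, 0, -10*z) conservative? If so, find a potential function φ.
Yes, F is conservative. φ = -5*z**2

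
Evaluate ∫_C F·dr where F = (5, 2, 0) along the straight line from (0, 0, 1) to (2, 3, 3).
16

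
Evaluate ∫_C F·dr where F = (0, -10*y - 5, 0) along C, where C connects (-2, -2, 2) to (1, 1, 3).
0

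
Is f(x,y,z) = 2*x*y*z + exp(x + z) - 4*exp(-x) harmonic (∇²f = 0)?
No, ∇²f = 2*(exp(2*x + z) - 2)*exp(-x)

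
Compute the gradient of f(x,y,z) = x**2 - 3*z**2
(2*x, 0, -6*z)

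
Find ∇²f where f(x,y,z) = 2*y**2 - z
4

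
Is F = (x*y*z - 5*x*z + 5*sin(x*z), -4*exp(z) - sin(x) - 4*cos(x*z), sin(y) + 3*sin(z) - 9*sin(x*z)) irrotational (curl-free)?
No, ∇×F = (-4*x*sin(x*z) + 4*exp(z) + cos(y), x*y + 5*x*cos(x*z) - 5*x + 9*z*cos(x*z), -x*z + 4*z*sin(x*z) - cos(x))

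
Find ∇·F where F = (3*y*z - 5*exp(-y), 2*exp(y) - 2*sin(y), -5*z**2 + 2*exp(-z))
-10*z + 2*exp(y) - 2*cos(y) - 2*exp(-z)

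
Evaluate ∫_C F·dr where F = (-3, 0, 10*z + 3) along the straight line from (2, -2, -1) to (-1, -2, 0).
7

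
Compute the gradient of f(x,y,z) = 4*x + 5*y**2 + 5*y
(4, 10*y + 5, 0)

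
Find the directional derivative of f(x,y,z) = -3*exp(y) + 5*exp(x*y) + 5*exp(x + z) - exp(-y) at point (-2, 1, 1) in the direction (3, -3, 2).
sqrt(22)*(45 + 22*E + 9*exp(3))*exp(-2)/22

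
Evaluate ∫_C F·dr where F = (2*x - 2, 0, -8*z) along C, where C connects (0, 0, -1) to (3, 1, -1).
3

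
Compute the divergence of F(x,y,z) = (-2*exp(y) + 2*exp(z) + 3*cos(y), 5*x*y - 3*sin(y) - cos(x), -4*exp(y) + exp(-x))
5*x - 3*cos(y)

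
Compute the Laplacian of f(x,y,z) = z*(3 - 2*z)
-4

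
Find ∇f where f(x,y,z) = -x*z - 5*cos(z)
(-z, 0, -x + 5*sin(z))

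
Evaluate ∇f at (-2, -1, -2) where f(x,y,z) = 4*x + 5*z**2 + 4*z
(4, 0, -16)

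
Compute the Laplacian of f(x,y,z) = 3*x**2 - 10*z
6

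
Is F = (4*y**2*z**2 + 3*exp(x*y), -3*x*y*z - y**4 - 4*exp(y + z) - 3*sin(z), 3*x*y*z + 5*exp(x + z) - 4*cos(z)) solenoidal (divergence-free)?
No, ∇·F = 3*x*y - 3*x*z - 4*y**3 + 3*y*exp(x*y) + 5*exp(x + z) - 4*exp(y + z) + 4*sin(z)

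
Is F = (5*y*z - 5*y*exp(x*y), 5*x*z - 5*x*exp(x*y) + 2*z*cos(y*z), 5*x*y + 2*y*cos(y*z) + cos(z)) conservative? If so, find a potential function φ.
Yes, F is conservative. φ = 5*x*y*z - 5*exp(x*y) + sin(z) + 2*sin(y*z)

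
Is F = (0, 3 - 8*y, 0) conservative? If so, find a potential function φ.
Yes, F is conservative. φ = y*(3 - 4*y)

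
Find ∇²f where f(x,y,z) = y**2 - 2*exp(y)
2 - 2*exp(y)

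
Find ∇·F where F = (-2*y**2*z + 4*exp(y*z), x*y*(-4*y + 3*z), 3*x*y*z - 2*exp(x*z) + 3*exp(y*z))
-5*x*y + 3*x*z - 2*x*exp(x*z) + 3*y*exp(y*z)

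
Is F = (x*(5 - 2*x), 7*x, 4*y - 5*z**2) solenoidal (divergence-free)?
No, ∇·F = -4*x - 10*z + 5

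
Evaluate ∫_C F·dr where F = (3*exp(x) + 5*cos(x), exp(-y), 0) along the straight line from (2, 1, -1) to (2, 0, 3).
-1 + exp(-1)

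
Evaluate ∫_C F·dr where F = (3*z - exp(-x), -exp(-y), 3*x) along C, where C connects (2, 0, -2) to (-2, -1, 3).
-7 - exp(-2) + E + exp(2)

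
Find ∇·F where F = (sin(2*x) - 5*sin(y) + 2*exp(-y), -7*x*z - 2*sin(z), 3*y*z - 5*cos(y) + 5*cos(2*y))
3*y + 2*cos(2*x)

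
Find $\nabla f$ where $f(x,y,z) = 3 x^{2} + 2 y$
(6*x, 2, 0)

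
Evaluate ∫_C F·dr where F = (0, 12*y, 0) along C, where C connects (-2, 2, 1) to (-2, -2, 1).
0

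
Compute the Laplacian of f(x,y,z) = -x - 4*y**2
-8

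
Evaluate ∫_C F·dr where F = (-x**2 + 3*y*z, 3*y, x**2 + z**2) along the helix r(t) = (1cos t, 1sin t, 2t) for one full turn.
2*pi*(-9*pi + 3 + 32*pi**2)/3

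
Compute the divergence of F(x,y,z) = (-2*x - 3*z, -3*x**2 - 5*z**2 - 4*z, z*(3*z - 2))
6*z - 4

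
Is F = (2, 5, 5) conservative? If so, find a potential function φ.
Yes, F is conservative. φ = 2*x + 5*y + 5*z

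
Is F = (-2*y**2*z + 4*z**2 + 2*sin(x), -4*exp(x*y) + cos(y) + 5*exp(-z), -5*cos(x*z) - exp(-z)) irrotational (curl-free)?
No, ∇×F = (5*exp(-z), -2*y**2 - 5*z*sin(x*z) + 8*z, 4*y*(z - exp(x*y)))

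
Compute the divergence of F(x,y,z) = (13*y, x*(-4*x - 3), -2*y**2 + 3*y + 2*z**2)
4*z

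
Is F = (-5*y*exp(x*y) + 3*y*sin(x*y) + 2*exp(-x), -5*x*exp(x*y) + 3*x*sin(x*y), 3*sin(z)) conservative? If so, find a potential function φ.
Yes, F is conservative. φ = -5*exp(x*y) - 3*cos(z) - 3*cos(x*y) - 2*exp(-x)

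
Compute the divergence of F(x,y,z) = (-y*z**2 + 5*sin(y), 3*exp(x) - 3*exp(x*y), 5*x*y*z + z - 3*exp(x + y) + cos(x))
5*x*y - 3*x*exp(x*y) + 1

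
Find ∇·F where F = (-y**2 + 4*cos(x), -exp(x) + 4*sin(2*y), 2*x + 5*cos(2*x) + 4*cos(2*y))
-4*sin(x) + 8*cos(2*y)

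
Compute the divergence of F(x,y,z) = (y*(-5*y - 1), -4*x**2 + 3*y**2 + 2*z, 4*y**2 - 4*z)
6*y - 4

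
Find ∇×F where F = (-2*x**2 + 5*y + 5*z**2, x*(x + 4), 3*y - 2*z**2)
(3, 10*z, 2*x - 1)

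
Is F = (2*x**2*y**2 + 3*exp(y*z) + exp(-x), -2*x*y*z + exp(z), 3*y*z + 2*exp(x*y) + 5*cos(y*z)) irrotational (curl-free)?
No, ∇×F = (2*x*y + 2*x*exp(x*y) - 5*z*sin(y*z) + 3*z - exp(z), y*(-2*exp(x*y) + 3*exp(y*z)), -4*x**2*y - 2*y*z - 3*z*exp(y*z))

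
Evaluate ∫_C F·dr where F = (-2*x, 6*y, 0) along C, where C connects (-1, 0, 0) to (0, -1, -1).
4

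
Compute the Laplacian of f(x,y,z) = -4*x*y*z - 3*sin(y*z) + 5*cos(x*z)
-5*x**2*cos(x*z) + 3*y**2*sin(y*z) + 3*z**2*sin(y*z) - 5*z**2*cos(x*z)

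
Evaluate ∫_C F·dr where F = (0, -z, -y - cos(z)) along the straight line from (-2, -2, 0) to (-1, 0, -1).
sin(1)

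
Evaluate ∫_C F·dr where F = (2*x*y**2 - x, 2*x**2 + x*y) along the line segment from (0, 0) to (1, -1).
-1/3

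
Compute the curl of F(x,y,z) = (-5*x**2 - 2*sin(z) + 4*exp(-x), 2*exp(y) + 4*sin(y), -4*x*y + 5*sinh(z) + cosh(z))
(-4*x, 4*y - 2*cos(z), 0)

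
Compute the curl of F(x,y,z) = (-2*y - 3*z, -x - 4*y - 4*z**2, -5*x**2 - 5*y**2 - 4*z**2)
(-10*y + 8*z, 10*x - 3, 1)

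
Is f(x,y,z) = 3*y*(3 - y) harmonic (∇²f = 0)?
No, ∇²f = -6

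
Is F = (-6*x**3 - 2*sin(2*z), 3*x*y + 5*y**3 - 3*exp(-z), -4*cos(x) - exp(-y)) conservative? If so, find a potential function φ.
No, ∇×F = (-3*exp(-z) + exp(-y), -4*sin(x) - 4*cos(2*z), 3*y) ≠ 0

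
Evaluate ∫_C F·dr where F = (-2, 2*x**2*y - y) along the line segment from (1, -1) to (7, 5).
720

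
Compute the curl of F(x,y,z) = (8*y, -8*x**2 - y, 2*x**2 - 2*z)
(0, -4*x, -16*x - 8)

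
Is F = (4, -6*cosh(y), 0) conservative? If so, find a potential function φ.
Yes, F is conservative. φ = 4*x - 6*sinh(y)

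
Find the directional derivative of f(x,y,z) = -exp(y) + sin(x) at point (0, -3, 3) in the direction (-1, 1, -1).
-sqrt(3)*(1 + exp(3))*exp(-3)/3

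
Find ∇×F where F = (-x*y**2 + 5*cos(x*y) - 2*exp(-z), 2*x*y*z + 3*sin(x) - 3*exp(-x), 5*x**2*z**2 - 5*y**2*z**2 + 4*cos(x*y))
(-2*x*y - 4*x*sin(x*y) - 10*y*z**2, -10*x*z**2 + 4*y*sin(x*y) + 2*exp(-z), 2*x*y + 5*x*sin(x*y) + 2*y*z + 3*cos(x) + 3*exp(-x))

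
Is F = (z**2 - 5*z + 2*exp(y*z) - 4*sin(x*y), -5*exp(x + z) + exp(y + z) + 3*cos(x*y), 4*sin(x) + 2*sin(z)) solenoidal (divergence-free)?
No, ∇·F = -3*x*sin(x*y) - 4*y*cos(x*y) + exp(y + z) + 2*cos(z)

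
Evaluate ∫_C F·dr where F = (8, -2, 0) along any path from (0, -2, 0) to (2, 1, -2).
10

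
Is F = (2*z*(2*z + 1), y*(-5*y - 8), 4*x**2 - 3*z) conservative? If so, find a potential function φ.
No, ∇×F = (0, -8*x + 8*z + 2, 0) ≠ 0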